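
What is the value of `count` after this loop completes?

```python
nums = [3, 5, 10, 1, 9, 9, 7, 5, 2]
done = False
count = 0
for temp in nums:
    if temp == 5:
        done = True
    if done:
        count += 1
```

Count elements after first 5 in [3, 5, 10, 1, 9, 9, 7, 5, 2]
`count` takes the values: 0 → 1 → 2 → 3 → 4 → 5 → 6 → 7 → 8

Answer: 8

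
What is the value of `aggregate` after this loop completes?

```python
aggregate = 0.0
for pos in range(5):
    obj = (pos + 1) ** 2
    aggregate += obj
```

Sum of squared losses 1² + 2² + ... + 5²
`aggregate` takes the values: 0.0 → 1.0 → 5.0 → 14.0 → 30.0 → 55.0

Answer: 55.0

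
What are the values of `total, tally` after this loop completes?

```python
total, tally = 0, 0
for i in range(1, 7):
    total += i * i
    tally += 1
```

Sum of squares and count
`total, tally` takes the values: (0, 0) → (1, 0) → (1, 1) → (5, 1) → (5, 2) → (14, 2) → (14, 3) → (30, 3) → (30, 4) → (55, 4) → (55, 5) → (91, 5) → (91, 6)

Answer: 91, 6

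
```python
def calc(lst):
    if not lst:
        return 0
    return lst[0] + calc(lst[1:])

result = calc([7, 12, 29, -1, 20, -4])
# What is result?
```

7 + 12 + 29 + (-1) + 20 + (-4) + 0 = 63

Answer: 63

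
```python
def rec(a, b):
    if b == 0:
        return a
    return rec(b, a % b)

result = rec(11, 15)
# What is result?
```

rec(11, 15) -> rec(15, 11) -> rec(11, 4) -> rec(4, 3) -> rec(3, 1) -> rec(1, 0) -> 1

Answer: 1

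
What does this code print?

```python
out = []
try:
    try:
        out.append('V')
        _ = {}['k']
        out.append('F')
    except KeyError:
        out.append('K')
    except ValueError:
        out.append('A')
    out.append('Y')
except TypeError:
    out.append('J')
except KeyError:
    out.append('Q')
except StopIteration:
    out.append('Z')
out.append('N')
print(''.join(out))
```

Execution trace: 'V' (inner try body) → 'K' (inner except KeyError) → 'Y' (try body, no exception) → 'N' (after the try/except). Output: VKYN

Answer: VKYN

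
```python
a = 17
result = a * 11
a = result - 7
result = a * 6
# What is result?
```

Trace:
`a = 17` → a = 17
`result = a * 11` → result = 187
`a = result - 7` → a = 180
`result = a * 6` → result = 1080
So result = 1080

Answer: 1080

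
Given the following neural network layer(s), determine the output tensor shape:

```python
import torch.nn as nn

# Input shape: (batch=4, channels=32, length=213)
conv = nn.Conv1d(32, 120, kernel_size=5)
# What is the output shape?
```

Input: (4, 32, 213) -> Output: (4, 120, 209)

Answer: (4, 120, 209)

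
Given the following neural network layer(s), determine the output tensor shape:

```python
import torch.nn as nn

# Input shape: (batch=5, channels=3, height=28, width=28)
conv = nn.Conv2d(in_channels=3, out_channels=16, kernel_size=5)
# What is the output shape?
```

Input: (5, 3, 28, 28) -> Output: (5, 16, 24, 24)

Answer: (5, 16, 24, 24)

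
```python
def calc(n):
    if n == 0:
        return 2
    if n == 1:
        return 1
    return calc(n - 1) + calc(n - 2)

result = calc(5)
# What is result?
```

Build up from base cases: calc(0)=2, calc(1)=1, calc(2)=3, calc(3)=4, calc(4)=7, calc(5)=11

Answer: 11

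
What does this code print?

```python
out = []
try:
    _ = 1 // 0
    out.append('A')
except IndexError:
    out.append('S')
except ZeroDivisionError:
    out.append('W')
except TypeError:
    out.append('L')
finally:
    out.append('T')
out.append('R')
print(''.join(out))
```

Execution trace: 'W' (except ZeroDivisionError) → 'T' (finally) → 'R' (after the try/except). Output: WTR

Answer: WTR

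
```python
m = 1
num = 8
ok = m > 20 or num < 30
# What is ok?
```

Trace:
`m = 1` → m = 1
`num = 8` → num = 8
`ok = m > 20 or num < 30` → ok = True
So ok = True

Answer: True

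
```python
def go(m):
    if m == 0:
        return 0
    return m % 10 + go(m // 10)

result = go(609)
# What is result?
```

Sum of digits of 609: 9 + 0 + 6 = 15

Answer: 15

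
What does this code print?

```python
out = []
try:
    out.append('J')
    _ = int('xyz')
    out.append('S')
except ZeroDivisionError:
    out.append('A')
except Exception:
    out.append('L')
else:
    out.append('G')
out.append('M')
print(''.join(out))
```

Execution trace: 'J' (try body) → 'L' (except Exception) → 'M' (after the try/except). Output: JLM

Answer: JLM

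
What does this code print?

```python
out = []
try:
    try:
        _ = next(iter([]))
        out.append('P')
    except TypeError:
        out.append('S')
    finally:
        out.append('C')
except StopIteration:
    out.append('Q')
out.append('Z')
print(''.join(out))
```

Execution trace: 'C' (inner finally) → 'Q' (outer except StopIteration) → 'Z' (after the try/except). Output: CQZ

Answer: CQZ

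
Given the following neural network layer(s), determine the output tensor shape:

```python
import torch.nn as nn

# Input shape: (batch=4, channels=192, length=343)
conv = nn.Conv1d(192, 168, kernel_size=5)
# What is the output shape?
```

Input: (4, 192, 343) -> Output: (4, 168, 339)

Answer: (4, 168, 339)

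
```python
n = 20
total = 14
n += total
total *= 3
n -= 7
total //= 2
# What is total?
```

Trace:
`n = 20` → n = 20
`total = 14` → total = 14
`n += total` → n = 34
`total *= 3` → total = 42
`n -= 7` → n = 27
`total //= 2` → total = 21
So total = 21

Answer: 21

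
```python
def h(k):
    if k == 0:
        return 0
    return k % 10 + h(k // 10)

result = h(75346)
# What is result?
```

Sum of digits of 75346: 6 + 4 + 3 + 5 + 7 = 25

Answer: 25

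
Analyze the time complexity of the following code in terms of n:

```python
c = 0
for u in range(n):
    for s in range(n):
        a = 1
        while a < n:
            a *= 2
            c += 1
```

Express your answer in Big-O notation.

Each loop level contributes: n × n × log n. Multiplying the contributions gives O(n^2 log n).

Answer: O(n^2 log n)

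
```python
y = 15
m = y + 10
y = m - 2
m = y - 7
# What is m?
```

Trace:
`y = 15` → y = 15
`m = y + 10` → m = 25
`y = m - 2` → y = 23
`m = y - 7` → m = 16
So m = 16

Answer: 16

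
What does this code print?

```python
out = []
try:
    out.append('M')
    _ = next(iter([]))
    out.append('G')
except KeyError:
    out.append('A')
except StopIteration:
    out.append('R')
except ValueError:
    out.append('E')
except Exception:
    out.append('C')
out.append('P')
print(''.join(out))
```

Execution trace: 'M' (try body) → 'R' (except StopIteration) → 'P' (after the try/except). Output: MRP

Answer: MRP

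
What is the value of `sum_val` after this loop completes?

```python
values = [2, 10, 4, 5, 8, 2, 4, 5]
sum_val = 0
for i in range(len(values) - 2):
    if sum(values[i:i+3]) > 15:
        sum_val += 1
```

Count windows with sum > 15
`sum_val` takes the values: 0 → 1 → 2 → 3

Answer: 3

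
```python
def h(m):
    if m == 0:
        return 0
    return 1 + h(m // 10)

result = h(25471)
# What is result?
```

Count of digits of 25471: 5

Answer: 5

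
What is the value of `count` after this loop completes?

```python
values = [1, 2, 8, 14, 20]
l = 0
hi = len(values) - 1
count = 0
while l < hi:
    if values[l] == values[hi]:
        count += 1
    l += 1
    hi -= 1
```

Count matching pairs from ends
`count` takes the values: 0

Answer: 0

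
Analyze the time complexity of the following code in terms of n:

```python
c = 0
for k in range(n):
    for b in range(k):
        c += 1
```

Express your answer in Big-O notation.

Each loop level contributes: n × n. Multiplying the contributions gives O(n^2).

Answer: O(n^2)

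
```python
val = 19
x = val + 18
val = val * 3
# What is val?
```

Trace:
`val = 19` → val = 19
`x = val + 18` → x = 37
`val = val * 3` → val = 57
So val = 57

Answer: 57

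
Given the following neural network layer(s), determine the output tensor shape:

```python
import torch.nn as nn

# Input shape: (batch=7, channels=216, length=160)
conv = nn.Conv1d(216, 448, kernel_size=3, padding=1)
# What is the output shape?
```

Input: (7, 216, 160) -> Output: (7, 448, 160)

Answer: (7, 448, 160)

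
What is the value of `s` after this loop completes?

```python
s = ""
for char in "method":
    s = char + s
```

Reverse 'method'
`s` takes the values: "" → "m" → "em" → "tem" → "htem" → "ohtem" → "dohtem"

Answer: "dohtem"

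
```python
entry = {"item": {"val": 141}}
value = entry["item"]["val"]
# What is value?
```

Trace:
`entry = {"item": {"val": 141}}` → entry = {'item': {'val': 141}}
`value = entry["item"]["val"]` → value = 141
So value = 141

Answer: 141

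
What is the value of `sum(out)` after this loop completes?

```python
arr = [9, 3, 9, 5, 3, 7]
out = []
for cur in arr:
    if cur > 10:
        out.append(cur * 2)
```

Sum of doubled values > 10
`out` takes the values: []
So `sum(out)` = 0

Answer: 0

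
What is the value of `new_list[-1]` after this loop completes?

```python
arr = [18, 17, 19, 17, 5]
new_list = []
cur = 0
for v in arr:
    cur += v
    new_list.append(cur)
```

Cumulative sum ends at 76
`new_list` takes the values: [] → [18] → [18, 35] → [18, 35, 54] → [18, 35, 54, 71] → [18, 35, 54, 71, 76]
So `new_list[-1]` = 76

Answer: 76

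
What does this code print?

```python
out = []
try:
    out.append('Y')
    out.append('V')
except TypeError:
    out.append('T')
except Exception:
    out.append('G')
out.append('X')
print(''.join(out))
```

Execution trace: 'Y' (try body) → 'V' (try body, no exception) → 'X' (after the try/except). Output: YVX

Answer: YVX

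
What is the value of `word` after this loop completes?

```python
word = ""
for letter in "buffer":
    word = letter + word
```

Reverse 'buffer'
`word` takes the values: "" → "b" → "ub" → "fub" → "ffub" → "effub" → "reffub"

Answer: "reffub"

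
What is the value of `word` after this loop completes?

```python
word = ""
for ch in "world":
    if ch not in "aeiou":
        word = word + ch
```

Remove vowels from 'world'
`word` takes the values: "" → "w" → "wr" → "wrl" → "wrld"

Answer: "wrld"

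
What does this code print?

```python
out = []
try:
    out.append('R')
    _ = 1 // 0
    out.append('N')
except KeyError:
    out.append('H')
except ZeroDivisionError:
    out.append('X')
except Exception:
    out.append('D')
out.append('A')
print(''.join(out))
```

Execution trace: 'R' (try body) → 'X' (except ZeroDivisionError) → 'A' (after the try/except). Output: RXA

Answer: RXA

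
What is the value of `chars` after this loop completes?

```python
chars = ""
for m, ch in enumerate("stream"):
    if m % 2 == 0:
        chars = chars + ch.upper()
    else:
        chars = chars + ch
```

Uppercase even positions in 'stream'
`chars` takes the values: "" → "S" → "St" → "StR" → "StRe" → "StReA" → "StReAm"

Answer: "StReAm"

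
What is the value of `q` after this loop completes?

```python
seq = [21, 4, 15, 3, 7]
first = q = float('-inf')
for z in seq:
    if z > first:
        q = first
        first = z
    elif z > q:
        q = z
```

Second largest (with repeats) in [21, 4, 15, 3, 7]
`q` takes the values: -inf → 4 → 15

Answer: 15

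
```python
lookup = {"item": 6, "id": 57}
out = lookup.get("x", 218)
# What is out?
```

Trace:
`lookup = {"item": 6, "id": 57}` → lookup = {'item': 6, 'id': 57}
`out = lookup.get("x", 218)` → out = 218
So out = 218

Answer: 218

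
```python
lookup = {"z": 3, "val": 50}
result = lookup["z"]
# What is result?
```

Trace:
`lookup = {"z": 3, "val": 50}` → lookup = {'z': 3, 'val': 50}
`result = lookup["z"]` → result = 3
So result = 3

Answer: 3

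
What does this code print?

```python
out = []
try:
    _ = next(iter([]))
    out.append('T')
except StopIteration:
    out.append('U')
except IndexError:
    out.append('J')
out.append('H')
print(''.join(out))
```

Execution trace: 'U' (except StopIteration) → 'H' (after the try/except). Output: UH

Answer: UH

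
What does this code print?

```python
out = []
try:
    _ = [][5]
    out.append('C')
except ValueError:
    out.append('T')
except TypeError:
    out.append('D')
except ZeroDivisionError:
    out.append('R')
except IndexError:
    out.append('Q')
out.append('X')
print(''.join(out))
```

Execution trace: 'Q' (except IndexError) → 'X' (after the try/except). Output: QX

Answer: QX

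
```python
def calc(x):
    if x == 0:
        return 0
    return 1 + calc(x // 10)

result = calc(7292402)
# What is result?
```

Count of digits of 7292402: 7

Answer: 7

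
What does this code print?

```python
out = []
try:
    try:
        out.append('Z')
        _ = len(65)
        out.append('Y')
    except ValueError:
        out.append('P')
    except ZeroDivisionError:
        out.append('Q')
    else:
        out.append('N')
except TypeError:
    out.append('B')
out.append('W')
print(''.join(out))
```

Execution trace: 'Z' (try body) → 'B' (outer except TypeError) → 'W' (after the try/except). Output: ZBW

Answer: ZBW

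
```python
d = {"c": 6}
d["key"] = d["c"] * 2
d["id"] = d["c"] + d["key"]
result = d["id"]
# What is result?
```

Trace:
`d = {"c": 6}` → d = {'c': 6}
`d["key"] = d["c"] * 2` → d = {'c': 6, 'key': 12}
`d["id"] = d["c"] + d["key"]` → d = {'c': 6, 'key': 12, 'id': 18}
`result = d["id"]` → result = 18
So result = 18

Answer: 18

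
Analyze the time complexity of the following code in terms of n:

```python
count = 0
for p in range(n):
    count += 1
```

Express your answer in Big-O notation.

Each loop level contributes: n. Multiplying the contributions gives O(n).

Answer: O(n)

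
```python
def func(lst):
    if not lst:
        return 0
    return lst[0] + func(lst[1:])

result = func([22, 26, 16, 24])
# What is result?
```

22 + 26 + 16 + 24 + 0 = 88

Answer: 88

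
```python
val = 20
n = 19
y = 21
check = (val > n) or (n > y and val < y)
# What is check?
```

Trace:
`val = 20` → val = 20
`n = 19` → n = 19
`y = 21` → y = 21
`check = (val > n) or (n > y and val < y)` → check = True
So check = True

Answer: True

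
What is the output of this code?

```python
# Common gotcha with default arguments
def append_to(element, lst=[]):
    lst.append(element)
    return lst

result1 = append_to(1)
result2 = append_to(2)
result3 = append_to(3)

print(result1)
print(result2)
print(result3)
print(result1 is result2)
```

Key concept: mutable default argument gotcha.
Step by step:
`result1 = append_to(1)` → result1 = [1]
`result2 = append_to(2)` → result1 = [1, 2] (same object as result2); result2 = [1, 2] (same object as result1)
`result3 = append_to(3)` → result1 = [1, 2, 3] (same object as result2, result3); result2 = [1, 2, 3] (same object as result1, result3); result3 = [1, 2, 3] (same object as result1, result2)
`print(result1)` → prints [1, 2, 3]
`print(result2)` → prints [1, 2, 3]
`print(result3)` → prints [1, 2, 3]
`print(result1 is result2)` → prints True

Answer:
[1, 2, 3]
[1, 2, 3]
[1, 2, 3]
True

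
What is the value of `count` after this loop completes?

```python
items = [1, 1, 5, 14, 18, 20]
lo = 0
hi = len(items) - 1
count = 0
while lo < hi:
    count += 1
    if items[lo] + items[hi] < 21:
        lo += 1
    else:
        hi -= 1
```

Steps to find pair summing to 21
`count` takes the values: 0 → 1 → 2 → 3 → 4 → 5

Answer: 5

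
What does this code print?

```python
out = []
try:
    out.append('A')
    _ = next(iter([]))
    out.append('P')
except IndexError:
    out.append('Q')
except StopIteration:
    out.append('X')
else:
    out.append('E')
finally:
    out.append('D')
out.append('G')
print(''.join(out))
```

Execution trace: 'A' (try body) → 'X' (except StopIteration) → 'D' (finally) → 'G' (after the try/except). Output: AXDG

Answer: AXDG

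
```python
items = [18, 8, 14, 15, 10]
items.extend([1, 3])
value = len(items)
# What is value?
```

Trace:
`items = [18, 8, 14, 15, 10]` → items = [18, 8, 14, 15, 10]
`items.extend([1, 3])` → items = [18, 8, 14, 15, 10, 1, 3]
`value = len(items)` → value = 7
So value = 7

Answer: 7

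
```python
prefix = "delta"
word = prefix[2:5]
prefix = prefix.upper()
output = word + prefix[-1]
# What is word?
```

Trace:
`prefix = "delta"` → prefix = 'delta'
`word = prefix[2:5]` → word = 'lta'
`prefix = prefix.upper()` → prefix = 'DELTA'
`output = word + prefix[-1]` → output = 'ltaA'
So word = 'lta'

Answer: 'lta'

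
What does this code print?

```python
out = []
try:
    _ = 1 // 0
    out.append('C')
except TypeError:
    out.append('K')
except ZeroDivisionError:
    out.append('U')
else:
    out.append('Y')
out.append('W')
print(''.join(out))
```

Execution trace: 'U' (except ZeroDivisionError) → 'W' (after the try/except). Output: UW

Answer: UW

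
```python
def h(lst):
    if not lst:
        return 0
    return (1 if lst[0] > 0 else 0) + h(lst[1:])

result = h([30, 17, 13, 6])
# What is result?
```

Count of positive elements in [30, 17, 13, 6] = 4

Answer: 4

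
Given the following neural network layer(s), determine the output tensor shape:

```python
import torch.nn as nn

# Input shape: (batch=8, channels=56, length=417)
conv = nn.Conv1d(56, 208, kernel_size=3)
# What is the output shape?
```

Input: (8, 56, 417) -> Output: (8, 208, 415)

Answer: (8, 208, 415)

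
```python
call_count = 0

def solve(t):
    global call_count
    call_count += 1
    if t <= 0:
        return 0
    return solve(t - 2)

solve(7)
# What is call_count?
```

Linear recursion stepping by 2: 5 calls from t=7 down to ≤0.

Answer: 5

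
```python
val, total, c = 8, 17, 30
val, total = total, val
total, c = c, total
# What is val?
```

Trace:
`val, total, c = 8, 17, 30` → val = 8; total = 17; c = 30
`val, total = total, val` → val = 17; total = 8
`total, c = c, total` → total = 30; c = 8
So val = 17

Answer: 17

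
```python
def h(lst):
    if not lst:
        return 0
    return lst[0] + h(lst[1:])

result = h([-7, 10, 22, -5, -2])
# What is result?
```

(-7) + 10 + 22 + (-5) + (-2) + 0 = 18

Answer: 18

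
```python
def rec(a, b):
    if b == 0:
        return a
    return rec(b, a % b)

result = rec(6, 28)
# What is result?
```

rec(6, 28) -> rec(28, 6) -> rec(6, 4) -> rec(4, 2) -> rec(2, 0) -> 2

Answer: 2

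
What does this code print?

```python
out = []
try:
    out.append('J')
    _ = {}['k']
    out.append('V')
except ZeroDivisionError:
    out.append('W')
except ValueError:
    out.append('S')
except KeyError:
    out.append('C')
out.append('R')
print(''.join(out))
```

Execution trace: 'J' (try body) → 'C' (except KeyError) → 'R' (after the try/except). Output: JCR

Answer: JCR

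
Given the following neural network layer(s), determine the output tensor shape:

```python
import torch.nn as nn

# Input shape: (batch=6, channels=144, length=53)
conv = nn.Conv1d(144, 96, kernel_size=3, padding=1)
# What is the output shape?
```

Input: (6, 144, 53) -> Output: (6, 96, 53)

Answer: (6, 96, 53)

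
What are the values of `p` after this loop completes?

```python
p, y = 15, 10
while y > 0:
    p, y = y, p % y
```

GCD of 15 and 10
`p` takes the values: 15 → 10 → 5

Answer: 5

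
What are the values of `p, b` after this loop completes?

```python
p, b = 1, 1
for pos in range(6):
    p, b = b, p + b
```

Fibonacci: after 6 iterations
`p, b` takes the values: (1, 1) → (1, 2) → (2, 3) → (3, 5) → (5, 8) → (8, 13) → (13, 21)

Answer: 13, 21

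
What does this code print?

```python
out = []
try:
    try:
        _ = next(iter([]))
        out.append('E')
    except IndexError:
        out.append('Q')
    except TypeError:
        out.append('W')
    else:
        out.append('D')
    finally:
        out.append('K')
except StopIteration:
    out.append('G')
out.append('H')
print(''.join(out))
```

Execution trace: 'K' (finally) → 'G' (outer except StopIteration) → 'H' (after the try/except). Output: KGH

Answer: KGH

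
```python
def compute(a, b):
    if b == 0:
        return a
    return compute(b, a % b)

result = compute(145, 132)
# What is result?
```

compute(145, 132) -> compute(132, 13) -> compute(13, 2) -> compute(2, 1) -> compute(1, 0) -> 1

Answer: 1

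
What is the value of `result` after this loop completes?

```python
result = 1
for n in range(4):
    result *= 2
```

2^4 = 16
`result` takes the values: 1 → 2 → 4 → 8 → 16

Answer: 16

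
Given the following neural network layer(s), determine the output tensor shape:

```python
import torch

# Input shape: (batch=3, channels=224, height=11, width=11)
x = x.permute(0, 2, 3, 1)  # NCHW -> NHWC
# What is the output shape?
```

Input: (3, 224, 11, 11) -> Output: (3, 11, 11, 224)

Answer: (3, 11, 11, 224)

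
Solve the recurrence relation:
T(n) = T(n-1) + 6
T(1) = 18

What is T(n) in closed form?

Unrolling: T(n) = T(1) + 6·(n-1) = 18 + 6(n-1) = 6n + 12.

Answer: T(n) = 6n + 12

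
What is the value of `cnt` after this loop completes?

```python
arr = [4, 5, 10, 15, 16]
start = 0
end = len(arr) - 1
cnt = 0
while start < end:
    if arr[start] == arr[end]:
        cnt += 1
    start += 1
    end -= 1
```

Count matching pairs from ends
`cnt` takes the values: 0

Answer: 0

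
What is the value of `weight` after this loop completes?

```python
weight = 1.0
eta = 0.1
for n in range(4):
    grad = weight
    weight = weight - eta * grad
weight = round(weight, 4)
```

Gradient descent: w = 1.0 * (1 - 0.1)^4
`weight` takes the values: 1.0 → 0.9 → 0.81 → 0.729 → 0.6561

Answer: 0.6561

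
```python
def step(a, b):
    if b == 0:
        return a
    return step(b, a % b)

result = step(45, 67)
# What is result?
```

step(45, 67) -> step(67, 45) -> step(45, 22) -> step(22, 1) -> step(1, 0) -> 1

Answer: 1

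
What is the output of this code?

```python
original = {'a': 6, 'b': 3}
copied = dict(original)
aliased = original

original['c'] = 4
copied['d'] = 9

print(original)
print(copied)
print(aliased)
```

Key concept: dict() creates copy, assignment creates alias.
Step by step:
`original = {'a': 6, 'b': 3}` → original = {'a': 6, 'b': 3}
`copied = dict(original)` → copied = {'a': 6, 'b': 3}
`aliased = original` → aliased = {'a': 6, 'b': 3} (same object as original)
`original['c'] = 4` → original = {'a': 6, 'b': 3, 'c': 4} (same object as aliased); aliased = {'a': 6, 'b': 3, 'c': 4} (same object as original)
`copied['d'] = 9` → copied = {'a': 6, 'b': 3, 'd': 9}
`print(original)` → prints {'a': 6, 'b': 3, 'c': 4}
`print(copied)` → prints {'a': 6, 'b': 3, 'd': 9}
`print(aliased)` → prints {'a': 6, 'b': 3, 'c': 4}

Answer:
{'a': 6, 'b': 3, 'c': 4}
{'a': 6, 'b': 3, 'd': 9}
{'a': 6, 'b': 3, 'c': 4}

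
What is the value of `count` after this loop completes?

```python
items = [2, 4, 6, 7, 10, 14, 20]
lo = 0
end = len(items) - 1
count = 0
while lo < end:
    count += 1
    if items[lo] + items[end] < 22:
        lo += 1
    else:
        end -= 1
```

Steps to find pair summing to 22
`count` takes the values: 0 → 1 → 2 → 3 → 4 → 5 → 6

Answer: 6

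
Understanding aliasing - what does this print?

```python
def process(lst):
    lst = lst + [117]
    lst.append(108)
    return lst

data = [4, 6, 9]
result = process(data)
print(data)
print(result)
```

Key concept: rebinding parameter vs mutation.
Step by step:
`data = [4, 6, 9]` → data = [4, 6, 9]
`result = process(data)` → result = [4, 6, 9, 117, 108]
`print(data)` → prints [4, 6, 9]
`print(result)` → prints [4, 6, 9, 117, 108]

Answer:
[4, 6, 9]
[4, 6, 9, 117, 108]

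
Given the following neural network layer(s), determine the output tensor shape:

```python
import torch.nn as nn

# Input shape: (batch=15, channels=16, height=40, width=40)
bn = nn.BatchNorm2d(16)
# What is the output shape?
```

Input: (15, 16, 40, 40) -> Output: (15, 16, 40, 40)

Answer: (15, 16, 40, 40)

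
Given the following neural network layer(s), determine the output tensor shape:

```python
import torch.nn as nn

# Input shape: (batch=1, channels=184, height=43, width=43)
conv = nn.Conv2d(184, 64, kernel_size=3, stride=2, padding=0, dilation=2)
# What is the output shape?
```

Input: (1, 184, 43, 43) -> Output: (1, 64, 20, 20)

Answer: (1, 64, 20, 20)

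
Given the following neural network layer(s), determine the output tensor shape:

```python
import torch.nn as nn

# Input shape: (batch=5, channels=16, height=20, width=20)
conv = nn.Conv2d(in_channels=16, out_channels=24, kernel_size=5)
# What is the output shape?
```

Input: (5, 16, 20, 20) -> Output: (5, 24, 16, 16)

Answer: (5, 24, 16, 16)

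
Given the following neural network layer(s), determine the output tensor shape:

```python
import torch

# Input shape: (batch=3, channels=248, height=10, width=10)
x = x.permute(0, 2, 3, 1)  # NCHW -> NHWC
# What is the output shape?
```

Input: (3, 248, 10, 10) -> Output: (3, 10, 10, 248)

Answer: (3, 10, 10, 248)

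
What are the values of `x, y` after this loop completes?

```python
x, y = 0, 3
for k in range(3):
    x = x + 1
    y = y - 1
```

x goes 0→3, y goes 3→0
`x, y` takes the values: (0, 3) → (1, 3) → (1, 2) → (2, 2) → (2, 1) → (3, 1) → (3, 0)

Answer: 3, 0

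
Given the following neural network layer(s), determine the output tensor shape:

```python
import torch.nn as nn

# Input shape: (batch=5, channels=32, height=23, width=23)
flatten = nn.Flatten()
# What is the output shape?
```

Input: (5, 32, 23, 23) -> Output: (5, 16928)

Answer: (5, 16928)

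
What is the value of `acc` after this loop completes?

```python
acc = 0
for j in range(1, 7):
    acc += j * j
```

Sum of squares 1² to 6² = 91
`acc` takes the values: 0 → 1 → 5 → 14 → 30 → 55 → 91

Answer: 91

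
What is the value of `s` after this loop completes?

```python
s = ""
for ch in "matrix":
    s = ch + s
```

Reverse 'matrix'
`s` takes the values: "" → "m" → "am" → "tam" → "rtam" → "irtam" → "xirtam"

Answer: "xirtam"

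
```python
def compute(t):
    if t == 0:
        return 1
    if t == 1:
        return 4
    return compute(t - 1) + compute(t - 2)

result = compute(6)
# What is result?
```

Build up from base cases: compute(0)=1, compute(1)=4, compute(2)=5, compute(3)=9, compute(4)=14, compute(5)=23, compute(6)=37

Answer: 37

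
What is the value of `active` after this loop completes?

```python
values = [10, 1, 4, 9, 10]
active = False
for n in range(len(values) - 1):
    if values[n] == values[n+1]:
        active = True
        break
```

Check consecutive duplicates in [10, 1, 4, 9, 10]
`active` takes the values: False

Answer: False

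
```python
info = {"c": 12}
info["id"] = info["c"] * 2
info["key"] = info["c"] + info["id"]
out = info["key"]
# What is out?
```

Trace:
`info = {"c": 12}` → info = {'c': 12}
`info["id"] = info["c"] * 2` → info = {'c': 12, 'id': 24}
`info["key"] = info["c"] + info["id"]` → info = {'c': 12, 'id': 24, 'key': 36}
`out = info["key"]` → out = 36
So out = 36

Answer: 36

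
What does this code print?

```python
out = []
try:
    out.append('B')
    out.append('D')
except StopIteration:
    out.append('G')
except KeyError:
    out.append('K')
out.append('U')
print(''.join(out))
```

Execution trace: 'B' (try body) → 'D' (try body, no exception) → 'U' (after the try/except). Output: BDU

Answer: BDU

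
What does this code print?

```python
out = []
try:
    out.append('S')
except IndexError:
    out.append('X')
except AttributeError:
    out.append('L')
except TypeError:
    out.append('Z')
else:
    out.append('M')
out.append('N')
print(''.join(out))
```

Execution trace: 'S' (try body, no exception) → 'M' (else) → 'N' (after the try/except). Output: SMN

Answer: SMN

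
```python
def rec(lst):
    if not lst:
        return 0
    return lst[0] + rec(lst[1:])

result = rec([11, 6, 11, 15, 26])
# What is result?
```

11 + 6 + 11 + 15 + 26 + 0 = 69

Answer: 69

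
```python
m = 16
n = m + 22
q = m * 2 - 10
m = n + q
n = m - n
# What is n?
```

Trace:
`m = 16` → m = 16
`n = m + 22` → n = 38
`q = m * 2 - 10` → q = 22
`m = n + q` → m = 60
`n = m - n` → n = 22
So n = 22

Answer: 22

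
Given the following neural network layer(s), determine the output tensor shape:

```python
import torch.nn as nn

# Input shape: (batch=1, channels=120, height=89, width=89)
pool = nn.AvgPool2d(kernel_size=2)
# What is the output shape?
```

Input: (1, 120, 89, 89) -> Output: (1, 120, 44, 44)

Answer: (1, 120, 44, 44)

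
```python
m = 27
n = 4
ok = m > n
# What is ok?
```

Trace:
`m = 27` → m = 27
`n = 4` → n = 4
`ok = m > n` → ok = True
So ok = True

Answer: True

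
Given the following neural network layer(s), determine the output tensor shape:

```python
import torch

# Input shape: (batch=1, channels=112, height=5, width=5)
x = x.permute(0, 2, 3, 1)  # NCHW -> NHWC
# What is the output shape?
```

Input: (1, 112, 5, 5) -> Output: (1, 5, 5, 112)

Answer: (1, 5, 5, 112)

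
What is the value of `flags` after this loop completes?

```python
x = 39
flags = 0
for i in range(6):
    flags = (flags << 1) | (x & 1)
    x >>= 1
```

Reverse lowest 6 bits of 39
`flags` takes the values: 0 → 1 → 3 → 7 → 14 → 28 → 57

Answer: 57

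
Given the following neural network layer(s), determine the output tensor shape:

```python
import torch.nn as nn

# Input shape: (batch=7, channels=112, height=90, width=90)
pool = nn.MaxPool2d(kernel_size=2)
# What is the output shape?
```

Input: (7, 112, 90, 90) -> Output: (7, 112, 45, 45)

Answer: (7, 112, 45, 45)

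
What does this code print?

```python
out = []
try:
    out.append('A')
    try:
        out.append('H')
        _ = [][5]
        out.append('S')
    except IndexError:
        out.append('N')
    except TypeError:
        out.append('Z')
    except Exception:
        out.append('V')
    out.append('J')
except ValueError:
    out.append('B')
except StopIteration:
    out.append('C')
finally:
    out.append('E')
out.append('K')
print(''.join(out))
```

Execution trace: 'A' (try body) → 'H' (inner try body) → 'N' (inner except IndexError) → 'J' (try body, no exception) → 'E' (finally) → 'K' (after the try/except). Output: AHNJEK

Answer: AHNJEK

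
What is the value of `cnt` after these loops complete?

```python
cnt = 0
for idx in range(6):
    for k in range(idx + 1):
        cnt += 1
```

Triangle: 1 + 2 + ... + 6
`cnt` takes the values: 0 → 1 → 2 → 3 → 4 → 5 → 6 → 7 → 8 → 9 → 10 → 11 → 12 → 13 → 14 → 15 → 16 → 17 → 18 → 19 → 20 → 21

Answer: 21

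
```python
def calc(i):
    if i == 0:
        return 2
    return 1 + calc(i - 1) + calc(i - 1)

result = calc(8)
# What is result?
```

calc(i) = 1 + 2·calc(i-1), calc(0)=2. Closed form: (2+1)·2^8 - 1 = 767.

Answer: 767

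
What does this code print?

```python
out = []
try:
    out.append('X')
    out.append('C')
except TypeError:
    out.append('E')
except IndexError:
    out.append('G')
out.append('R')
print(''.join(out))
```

Execution trace: 'X' (try body) → 'C' (try body, no exception) → 'R' (after the try/except). Output: XCR

Answer: XCR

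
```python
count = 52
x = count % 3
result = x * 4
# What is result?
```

Trace:
`count = 52` → count = 52
`x = count % 3` → x = 1
`result = x * 4` → result = 4
So result = 4

Answer: 4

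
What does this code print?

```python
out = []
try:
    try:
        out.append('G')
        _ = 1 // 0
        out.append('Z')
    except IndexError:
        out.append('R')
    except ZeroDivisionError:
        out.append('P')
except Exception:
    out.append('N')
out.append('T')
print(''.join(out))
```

Execution trace: 'G' (inner try body) → 'P' (inner except ZeroDivisionError) → 'T' (after the try/except). Output: GPT

Answer: GPT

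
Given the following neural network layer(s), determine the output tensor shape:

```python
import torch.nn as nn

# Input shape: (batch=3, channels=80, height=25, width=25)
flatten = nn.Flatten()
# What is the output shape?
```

Input: (3, 80, 25, 25) -> Output: (3, 50000)

Answer: (3, 50000)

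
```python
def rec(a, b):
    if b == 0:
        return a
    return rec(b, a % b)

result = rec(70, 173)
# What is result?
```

rec(70, 173) -> rec(173, 70) -> rec(70, 33) -> rec(33, 4) -> rec(4, 1) -> rec(1, 0) -> 1

Answer: 1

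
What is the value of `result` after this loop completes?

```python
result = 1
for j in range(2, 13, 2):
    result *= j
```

Product of even numbers 2 to 12
`result` takes the values: 1 → 2 → 8 → 48 → 384 → 3840 → 46080

Answer: 46080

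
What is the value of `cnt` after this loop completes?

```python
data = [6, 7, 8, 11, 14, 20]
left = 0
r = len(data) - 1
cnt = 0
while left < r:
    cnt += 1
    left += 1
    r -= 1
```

Iterations until pointers meet (list length 6)
`cnt` takes the values: 0 → 1 → 2 → 3

Answer: 3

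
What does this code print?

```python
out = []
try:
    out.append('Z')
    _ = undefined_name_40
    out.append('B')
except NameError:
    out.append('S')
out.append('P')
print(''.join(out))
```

Execution trace: 'Z' (try body) → 'S' (except NameError) → 'P' (after the try/except). Output: ZSP

Answer: ZSP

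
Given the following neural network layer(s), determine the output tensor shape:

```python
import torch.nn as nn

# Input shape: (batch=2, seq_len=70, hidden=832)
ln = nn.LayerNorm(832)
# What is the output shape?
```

Input: (2, 70, 832) -> Output: (2, 70, 832)

Answer: (2, 70, 832)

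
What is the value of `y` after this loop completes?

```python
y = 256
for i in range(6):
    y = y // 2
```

Halve 6 times: 256 // 2^6 = 4
`y` takes the values: 256 → 128 → 64 → 32 → 16 → 8 → 4

Answer: 4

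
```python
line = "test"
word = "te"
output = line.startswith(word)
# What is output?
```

Trace:
`line = "test"` → line = 'test'
`word = "te"` → word = 'te'
`output = line.startswith(word)` → output = True
So output = True

Answer: True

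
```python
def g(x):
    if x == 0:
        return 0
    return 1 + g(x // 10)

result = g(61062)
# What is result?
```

Count of digits of 61062: 5

Answer: 5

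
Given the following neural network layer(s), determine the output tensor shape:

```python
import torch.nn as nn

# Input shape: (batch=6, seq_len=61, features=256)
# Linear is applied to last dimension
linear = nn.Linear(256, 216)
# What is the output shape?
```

Input: (6, 61, 256) -> Output: (6, 61, 216)

Answer: (6, 61, 216)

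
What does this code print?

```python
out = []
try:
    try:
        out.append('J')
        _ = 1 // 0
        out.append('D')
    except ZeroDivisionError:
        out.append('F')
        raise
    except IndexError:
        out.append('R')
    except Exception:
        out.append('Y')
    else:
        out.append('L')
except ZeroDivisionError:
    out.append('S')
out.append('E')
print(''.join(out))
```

Execution trace: 'J' (inner try body) → 'F' (inner except ZeroDivisionError) → 'S' (outer except ZeroDivisionError) → 'E' (after the try/except). Output: JFSE

Answer: JFSE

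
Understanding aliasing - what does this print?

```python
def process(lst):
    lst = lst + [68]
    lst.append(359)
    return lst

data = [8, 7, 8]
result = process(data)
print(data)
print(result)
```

Key concept: rebinding parameter vs mutation.
Step by step:
`data = [8, 7, 8]` → data = [8, 7, 8]
`result = process(data)` → result = [8, 7, 8, 68, 359]
`print(data)` → prints [8, 7, 8]
`print(result)` → prints [8, 7, 8, 68, 359]

Answer:
[8, 7, 8]
[8, 7, 8, 68, 359]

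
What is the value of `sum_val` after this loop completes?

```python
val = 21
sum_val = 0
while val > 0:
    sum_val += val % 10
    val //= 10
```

Sum digits of 21
`sum_val` takes the values: 0 → 1 → 3

Answer: 3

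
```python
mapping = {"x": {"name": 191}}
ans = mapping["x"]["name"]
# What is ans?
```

Trace:
`mapping = {"x": {"name": 191}}` → mapping = {'x': {'name': 191}}
`ans = mapping["x"]["name"]` → ans = 191
So ans = 191

Answer: 191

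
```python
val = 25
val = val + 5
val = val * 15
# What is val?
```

Trace:
`val = 25` → val = 25
`val = val + 5` → val = 30
`val = val * 15` → val = 450
So val = 450

Answer: 450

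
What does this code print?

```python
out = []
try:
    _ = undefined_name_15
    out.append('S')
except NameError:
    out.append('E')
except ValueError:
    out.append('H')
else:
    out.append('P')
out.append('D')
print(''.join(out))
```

Execution trace: 'E' (except NameError) → 'D' (after the try/except). Output: ED

Answer: ED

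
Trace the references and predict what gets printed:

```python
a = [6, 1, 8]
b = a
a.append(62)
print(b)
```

Key concept: basic list aliasing.
Step by step:
`a = [6, 1, 8]` → a = [6, 1, 8]
`b = a` → b = [6, 1, 8] (same object as a)
`a.append(62)` → a = [6, 1, 8, 62] (same object as b); b = [6, 1, 8, 62] (same object as a)
`print(b)` → prints [6, 1, 8, 62]

Answer: [6, 1, 8, 62]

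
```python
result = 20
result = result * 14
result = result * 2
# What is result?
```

Trace:
`result = 20` → result = 20
`result = result * 14` → result = 280
`result = result * 2` → result = 560
So result = 560

Answer: 560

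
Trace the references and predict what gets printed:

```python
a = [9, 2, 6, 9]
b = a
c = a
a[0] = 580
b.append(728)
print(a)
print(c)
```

Key concept: multiple aliases.
Step by step:
`a = [9, 2, 6, 9]` → a = [9, 2, 6, 9]
`b = a` → b = [9, 2, 6, 9] (same object as a)
`c = a` → c = [9, 2, 6, 9] (same object as a, b)
`a[0] = 580` → a = [580, 2, 6, 9] (same object as b, c); b = [580, 2, 6, 9] (same object as a, c); c = [580, 2, 6, 9] (same object as a, b)
`b.append(728)` → a = [580, 2, 6, 9, 728] (same object as b, c); b = [580, 2, 6, 9, 728] (same object as a, c); c = [580, 2, 6, 9, 728] (same object as a, b)
`print(a)` → prints [580, 2, 6, 9, 728]
`print(c)` → prints [580, 2, 6, 9, 728]

Answer:
[580, 2, 6, 9, 728]
[580, 2, 6, 9, 728]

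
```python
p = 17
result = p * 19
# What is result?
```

Trace:
`p = 17` → p = 17
`result = p * 19` → result = 323
So result = 323

Answer: 323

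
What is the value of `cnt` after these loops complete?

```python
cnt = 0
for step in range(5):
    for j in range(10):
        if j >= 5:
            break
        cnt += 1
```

Inner breaks at 5, outer runs 5 times
`cnt` takes the values: 0 → 1 → 2 → 3 → 4 → 5 → 6 → 7 → 8 → 9 → 10 → 11 → 12 → 13 → 14 → 15 → 16 → 17 → 18 → 19 → 20 → 21 → 22 → 23 → 24 → 25

Answer: 25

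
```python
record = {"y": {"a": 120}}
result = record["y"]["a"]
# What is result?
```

Trace:
`record = {"y": {"a": 120}}` → record = {'y': {'a': 120}}
`result = record["y"]["a"]` → result = 120
So result = 120

Answer: 120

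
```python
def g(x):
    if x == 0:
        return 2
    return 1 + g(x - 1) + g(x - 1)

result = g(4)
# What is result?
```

g(x) = 1 + 2·g(x-1), g(0)=2. Closed form: (2+1)·2^4 - 1 = 47.

Answer: 47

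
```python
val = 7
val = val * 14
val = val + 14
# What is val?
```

Trace:
`val = 7` → val = 7
`val = val * 14` → val = 98
`val = val + 14` → val = 112
So val = 112

Answer: 112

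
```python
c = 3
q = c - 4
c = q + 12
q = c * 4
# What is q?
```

Trace:
`c = 3` → c = 3
`q = c - 4` → q = -1
`c = q + 12` → c = 11
`q = c * 4` → q = 44
So q = 44

Answer: 44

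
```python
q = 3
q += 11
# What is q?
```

Trace:
`q = 3` → q = 3
`q += 11` → q = 14
So q = 14

Answer: 14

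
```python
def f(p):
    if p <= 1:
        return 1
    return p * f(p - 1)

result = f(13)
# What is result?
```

f(13) = 13 * 12 * 11 * 10 * 9 * 8 * 7 * 6 * 5 * 4 * 3 * 2 * 1 = 6227020800

Answer: 6227020800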